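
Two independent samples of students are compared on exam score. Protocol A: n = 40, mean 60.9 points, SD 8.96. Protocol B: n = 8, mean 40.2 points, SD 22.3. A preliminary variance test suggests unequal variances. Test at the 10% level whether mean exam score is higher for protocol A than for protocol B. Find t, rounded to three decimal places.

Let group 1 = protocol A, group 2 = protocol B. H0: μ_1 = μ_2; H1: μ_1 > μ_2 (Welch's two-sample t-test, right-tailed).
t = (x̄_1 − x̄_2)/√(s_1²/n_1 + s_2²/n_2) = (60.9 − 40.2)/√(8.96²/40 + 22.3²/8) = 2.584
Welch–Satterthwaite df ≈ 7.46
p-value = P(T ≥ 2.584) ≈ 0.017
Since p ≈ 0.017 < α = 0.1, reject H0; the evidence is statistically significant.

2.584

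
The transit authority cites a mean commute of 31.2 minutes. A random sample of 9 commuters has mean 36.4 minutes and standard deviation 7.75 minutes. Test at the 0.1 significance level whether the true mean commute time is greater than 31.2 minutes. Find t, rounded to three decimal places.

2.013

H0: μ = 31.2; H1: μ > 31.2 (one-sample t-test, right-tailed).
t = (x̄ − μ₀)/(s/√n) = (36.4 − 31.2)/(7.75/√9) = 2.013
df = n − 1 = 8
p-value = P(T ≥ 2.013) ≈ 0.039
Since p ≈ 0.039 < α = 0.1, reject H0; the data support H1.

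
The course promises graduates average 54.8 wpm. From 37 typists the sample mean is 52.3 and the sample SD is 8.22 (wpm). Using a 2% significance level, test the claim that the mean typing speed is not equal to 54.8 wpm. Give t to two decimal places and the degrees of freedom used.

H0: μ = 54.8; H1: μ ≠ 54.8 (one-sample t-test, two-sided).
t = (x̄ − μ₀)/(s/√n) = (52.3 − 54.8)/(8.22/√37) = -1.85
df = n − 1 = 36
Two-sided p-value ≈ 0.0725
Since p ≈ 0.0725 > α = 0.02, fail to reject H0; the evidence is not statistically significant.

t = -1.85, df = 36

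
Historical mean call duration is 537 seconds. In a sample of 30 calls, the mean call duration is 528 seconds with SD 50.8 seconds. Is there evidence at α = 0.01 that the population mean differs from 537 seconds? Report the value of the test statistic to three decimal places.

-0.970

H0: μ = 537; H1: μ ≠ 537 (one-sample t-test, two-sided).
t = (x̄ − μ₀)/(s/√n) = (528 − 537)/(50.8/√30) = -0.970
df = n − 1 = 29
Two-sided p-value ≈ 0.340
Since p ≈ 0.340 > α = 0.01, fail to reject H0; the data do not provide sufficient evidence against H0.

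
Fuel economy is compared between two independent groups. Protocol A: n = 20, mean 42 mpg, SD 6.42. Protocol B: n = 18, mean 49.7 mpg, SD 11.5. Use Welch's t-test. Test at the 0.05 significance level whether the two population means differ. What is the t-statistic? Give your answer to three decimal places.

Let group 1 = protocol A, group 2 = protocol B. H0: μ_1 = μ_2; H1: μ_1 ≠ μ_2 (Welch's two-sample t-test, two-sided).
t = (x̄_1 − x̄_2)/√(s_1²/n_1 + s_2²/n_2) = (42 − 49.7)/√(6.42²/20 + 11.5²/18) = -2.510
Welch–Satterthwaite df ≈ 26.04
Two-sided p-value ≈ 0.019
Since p ≈ 0.019 < α = 0.05, reject H0; the evidence is statistically significant.

-2.510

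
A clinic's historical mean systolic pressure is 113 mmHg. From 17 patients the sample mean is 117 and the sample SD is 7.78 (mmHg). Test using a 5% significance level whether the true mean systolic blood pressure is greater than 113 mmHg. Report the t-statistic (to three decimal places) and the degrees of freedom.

H0: μ = 113; H1: μ > 113 (one-sample t-test, right-tailed).
t = (x̄ − μ₀)/(s/√n) = (117 − 113)/(7.78/√17) = 2.120
df = n − 1 = 16
p-value = P(T ≥ 2.120) ≈ 0.0250
Since p ≈ 0.0250 < α = 0.05, reject H0; the data support H1.

t = 2.120, df = 16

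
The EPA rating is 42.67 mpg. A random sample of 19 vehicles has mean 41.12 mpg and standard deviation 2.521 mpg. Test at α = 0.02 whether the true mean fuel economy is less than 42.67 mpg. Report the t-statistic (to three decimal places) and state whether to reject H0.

t = -2.680; reject H0

H0: μ = 42.67; H1: μ < 42.67 (one-sample t-test, left-tailed).
t = (x̄ − μ₀)/(s/√n) = (41.12 − 42.67)/(2.521/√19) = -2.680
df = n − 1 = 18
p-value = P(T ≤ -2.680) ≈ 0.008
Since p ≈ 0.008 < α = 0.02, reject H0; the evidence is statistically significant.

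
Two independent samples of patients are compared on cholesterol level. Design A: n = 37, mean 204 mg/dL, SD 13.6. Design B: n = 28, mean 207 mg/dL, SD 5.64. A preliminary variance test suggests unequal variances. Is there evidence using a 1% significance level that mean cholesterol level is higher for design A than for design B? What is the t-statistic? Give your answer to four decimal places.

Let group 1 = design A, group 2 = design B. H0: μ_1 = μ_2; H1: μ_1 > μ_2 (Welch's two-sample t-test, right-tailed).
t = (x̄_1 − x̄_2)/√(s_1²/n_1 + s_2²/n_2) = (204 − 207)/√(13.6²/37 + 5.64²/28) = -1.2112
Welch–Satterthwaite df ≈ 50.73
p-value = P(T ≥ -1.2112) ≈ 0.884
Since p ≈ 0.884 > α = 0.01, fail to reject H0; the data do not provide sufficient evidence against H0.

-1.2112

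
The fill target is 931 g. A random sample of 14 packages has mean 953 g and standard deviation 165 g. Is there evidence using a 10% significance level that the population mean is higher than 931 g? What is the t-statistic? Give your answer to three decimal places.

0.499

H0: μ = 931; H1: μ > 931 (one-sample t-test, right-tailed).
t = (x̄ − μ₀)/(s/√n) = (953 − 931)/(165/√14) = 0.499
df = n − 1 = 13
p-value = P(T ≥ 0.499) ≈ 0.3131
Since p ≈ 0.3131 > α = 0.1, fail to reject H0; the evidence is not statistically significant.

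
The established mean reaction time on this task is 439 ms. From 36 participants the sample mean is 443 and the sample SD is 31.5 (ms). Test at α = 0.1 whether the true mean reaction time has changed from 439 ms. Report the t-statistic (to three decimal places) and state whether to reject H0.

t = 0.762; fail to reject H0

H0: μ = 439; H1: μ ≠ 439 (one-sample t-test, two-sided).
t = (x̄ − μ₀)/(s/√n) = (443 − 439)/(31.5/√36) = 0.762
df = n − 1 = 35
Two-sided p-value ≈ 0.4512
Since p ≈ 0.4512 > α = 0.1, fail to reject H0; the evidence is not statistically significant.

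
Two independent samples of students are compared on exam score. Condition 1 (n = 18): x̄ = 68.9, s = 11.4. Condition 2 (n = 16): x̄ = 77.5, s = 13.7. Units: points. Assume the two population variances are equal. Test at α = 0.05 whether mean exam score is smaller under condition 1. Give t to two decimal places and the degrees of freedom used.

t = -2.00, df = 32

Let group 1 = condition 1, group 2 = condition 2. H0: μ_1 = μ_2; H1: μ_1 < μ_2 (two-sample pooled-variance t-test, left-tailed).
s_p² = [(18−1)·11.4² + (16−1)·13.7²]/(18+16−2) = 157.021
t = (68.9 − 77.5)/√[157.021·(1/18 + 1/16)] = -2.00
df = n₁ + n₂ − 2 = 32
p-value = P(T ≤ -2.00) ≈ 0.027
Since p ≈ 0.027 < α = 0.05, reject H0; the data support H1.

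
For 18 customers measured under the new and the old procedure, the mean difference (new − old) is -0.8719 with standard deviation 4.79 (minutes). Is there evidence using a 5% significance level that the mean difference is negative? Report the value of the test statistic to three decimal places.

-0.772

H0: μ_d = 0; H1: μ_d < 0 (paired t-test on the differences, left-tailed).
t = d̄/(s_d/√n) = -0.8719/(4.79/√18) = -0.772
df = n − 1 = 17
p-value = P(T ≤ -0.772) ≈ 0.225
Since p ≈ 0.225 > α = 0.05, fail to reject H0; the evidence is not statistically significant.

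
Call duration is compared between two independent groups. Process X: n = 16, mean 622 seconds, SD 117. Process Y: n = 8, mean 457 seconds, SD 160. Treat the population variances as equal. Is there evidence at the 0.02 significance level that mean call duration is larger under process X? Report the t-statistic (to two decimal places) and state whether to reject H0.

t = 2.88; reject H0

Let group 1 = process X, group 2 = process Y. H0: μ_1 = μ_2; H1: μ_1 > μ_2 (two-sample pooled-variance t-test, right-tailed).
s_p² = [(16−1)·117² + (8−1)·160²]/(16+8−2) = 17478.9
t = (622 − 457)/√[17478.9·(1/16 + 1/8)] = 2.88
df = n₁ + n₂ − 2 = 22
p-value = P(T ≥ 2.88) ≈ 0.004
Since p ≈ 0.004 < α = 0.02, reject H0; the data support H1.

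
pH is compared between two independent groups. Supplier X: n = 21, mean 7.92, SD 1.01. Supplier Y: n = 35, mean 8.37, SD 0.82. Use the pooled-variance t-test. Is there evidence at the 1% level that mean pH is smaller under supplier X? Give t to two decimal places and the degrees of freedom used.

t = -1.82, df = 54

Let group 1 = supplier X, group 2 = supplier Y. H0: μ_1 = μ_2; H1: μ_1 < μ_2 (two-sample pooled-variance t-test, left-tailed).
s_p² = [(21−1)·1.01² + (35−1)·0.82²]/(21+35−2) = 0.801178
t = (7.92 − 8.37)/√[0.801178·(1/21 + 1/35)] = -1.82
df = n₁ + n₂ − 2 = 54
p-value = P(T ≤ -1.82) ≈ 0.037
Since p ≈ 0.037 > α = 0.01, fail to reject H0; the evidence is not statistically significant.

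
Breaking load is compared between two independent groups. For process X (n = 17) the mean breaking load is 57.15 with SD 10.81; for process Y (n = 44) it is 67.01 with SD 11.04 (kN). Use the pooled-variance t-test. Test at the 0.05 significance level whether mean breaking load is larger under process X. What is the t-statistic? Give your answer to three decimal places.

Let group 1 = process X, group 2 = process Y. H0: μ_1 = μ_2; H1: μ_1 > μ_2 (two-sample pooled-variance t-test, right-tailed).
s_p² = [(17−1)·10.81² + (44−1)·11.04²]/(17+44−2) = 120.519
t = (57.15 − 67.01)/√[120.519·(1/17 + 1/44)] = -3.145
df = n₁ + n₂ − 2 = 59
p-value = P(T ≥ -3.145) ≈ 0.9987
Since p ≈ 0.9987 > α = 0.05, fail to reject H0; the evidence is not statistically significant.

-3.145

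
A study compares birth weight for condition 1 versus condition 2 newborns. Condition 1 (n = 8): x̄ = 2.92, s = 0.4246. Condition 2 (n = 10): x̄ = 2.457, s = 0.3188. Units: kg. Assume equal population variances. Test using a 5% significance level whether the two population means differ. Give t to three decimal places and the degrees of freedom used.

t = 2.646, df = 16

Let group 1 = condition 1, group 2 = condition 2. H0: μ_1 = μ_2; H1: μ_1 ≠ μ_2 (two-sample pooled-variance t-test, two-sided).
s_p² = [(8−1)·0.4246² + (10−1)·0.3188²]/(8+10−2) = 0.136044
t = (2.92 − 2.457)/√[0.136044·(1/8 + 1/10)] = 2.646
df = n₁ + n₂ − 2 = 16
Two-sided p-value ≈ 0.0176
Since p ≈ 0.0176 < α = 0.05, reject H0; the data support H1.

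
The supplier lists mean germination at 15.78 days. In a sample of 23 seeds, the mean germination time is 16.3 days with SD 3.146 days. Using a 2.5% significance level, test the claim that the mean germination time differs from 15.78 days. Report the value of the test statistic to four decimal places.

0.7927

H0: μ = 15.78; H1: μ ≠ 15.78 (one-sample t-test, two-sided).
t = (x̄ − μ₀)/(s/√n) = (16.3 − 15.78)/(3.146/√23) = 0.7927
df = n − 1 = 22
Two-sided p-value ≈ 0.4364
Since p ≈ 0.4364 > α = 0.025, fail to reject H0; the data do not provide sufficient evidence against H0.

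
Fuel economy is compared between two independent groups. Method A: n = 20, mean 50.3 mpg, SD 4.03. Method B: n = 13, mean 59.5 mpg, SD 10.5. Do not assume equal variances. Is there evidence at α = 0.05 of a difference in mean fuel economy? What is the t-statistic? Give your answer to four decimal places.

Let group 1 = method A, group 2 = method B. H0: μ_1 = μ_2; H1: μ_1 ≠ μ_2 (Welch's two-sample t-test, two-sided).
t = (x̄_1 − x̄_2)/√(s_1²/n_1 + s_2²/n_2) = (50.3 − 59.5)/√(4.03²/20 + 10.5²/13) = -3.0180
Welch–Satterthwaite df ≈ 14.33
Two-sided p-value ≈ 0.009
Since p ≈ 0.009 < α = 0.05, reject H0; the evidence is statistically significant.

-3.0180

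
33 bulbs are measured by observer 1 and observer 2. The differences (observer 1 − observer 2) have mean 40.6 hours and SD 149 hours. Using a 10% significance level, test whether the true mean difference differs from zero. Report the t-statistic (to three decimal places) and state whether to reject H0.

H0: μ_d = 0; H1: μ_d ≠ 0 (paired t-test on the differences, two-sided).
t = d̄/(s_d/√n) = 40.6/(149/√33) = 1.565
df = n − 1 = 32
Two-sided p-value ≈ 0.1274
Since p ≈ 0.1274 > α = 0.1, fail to reject H0; the data do not provide sufficient evidence against H0.

t = 1.565; fail to reject H0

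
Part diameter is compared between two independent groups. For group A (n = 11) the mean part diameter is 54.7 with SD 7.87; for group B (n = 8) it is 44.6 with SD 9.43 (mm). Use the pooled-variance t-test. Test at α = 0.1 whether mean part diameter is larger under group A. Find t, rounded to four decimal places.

Let group 1 = group A, group 2 = group B. H0: μ_1 = μ_2; H1: μ_1 > μ_2 (two-sample pooled-variance t-test, right-tailed).
s_p² = [(11−1)·7.87² + (8−1)·9.43²]/(11+8−2) = 73.0496
t = (54.7 − 44.6)/√[73.0496·(1/11 + 1/8)] = 2.5432
df = n₁ + n₂ − 2 = 17
p-value = P(T ≥ 2.5432) ≈ 0.0105
Since p ≈ 0.0105 < α = 0.1, reject H0; the data support H1.

2.5432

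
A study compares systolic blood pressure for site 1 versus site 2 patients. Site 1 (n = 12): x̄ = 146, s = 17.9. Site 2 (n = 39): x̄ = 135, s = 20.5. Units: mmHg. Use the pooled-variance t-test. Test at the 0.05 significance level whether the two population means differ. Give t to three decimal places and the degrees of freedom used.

t = 1.671, df = 49

Let group 1 = site 1, group 2 = site 2. H0: μ_1 = μ_2; H1: μ_1 ≠ μ_2 (two-sample pooled-variance t-test, two-sided).
s_p² = [(12−1)·17.9² + (39−1)·20.5²]/(12+39−2) = 397.837
t = (146 − 135)/√[397.837·(1/12 + 1/39)] = 1.671
df = n₁ + n₂ − 2 = 49
Two-sided p-value ≈ 0.101
Since p ≈ 0.101 > α = 0.05, fail to reject H0; the data do not provide sufficient evidence against H0.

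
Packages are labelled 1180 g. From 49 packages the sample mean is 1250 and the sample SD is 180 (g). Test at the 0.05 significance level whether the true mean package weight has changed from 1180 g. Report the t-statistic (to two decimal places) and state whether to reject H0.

H0: μ = 1180; H1: μ ≠ 1180 (one-sample t-test, two-sided).
t = (x̄ − μ₀)/(s/√n) = (1250 − 1180)/(180/√49) = 2.72
df = n − 1 = 48
Two-sided p-value ≈ 0.0090
Since p ≈ 0.0090 < α = 0.05, reject H0; the evidence is statistically significant.

t = 2.72; reject H0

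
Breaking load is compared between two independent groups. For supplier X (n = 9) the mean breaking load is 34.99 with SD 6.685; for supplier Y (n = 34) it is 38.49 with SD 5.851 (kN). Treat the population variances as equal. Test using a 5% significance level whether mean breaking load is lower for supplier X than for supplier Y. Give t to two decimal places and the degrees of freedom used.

t = -1.55, df = 41

Let group 1 = supplier X, group 2 = supplier Y. H0: μ_1 = μ_2; H1: μ_1 < μ_2 (two-sample pooled-variance t-test, left-tailed).
s_p² = [(9−1)·6.685² + (34−1)·5.851²]/(9+34−2) = 36.2742
t = (34.99 − 38.49)/√[36.2742·(1/9 + 1/34)] = -1.55
df = n₁ + n₂ − 2 = 41
p-value = P(T ≤ -1.55) ≈ 0.0644
Since p ≈ 0.0644 > α = 0.05, fail to reject H0; the evidence is not statistically significant.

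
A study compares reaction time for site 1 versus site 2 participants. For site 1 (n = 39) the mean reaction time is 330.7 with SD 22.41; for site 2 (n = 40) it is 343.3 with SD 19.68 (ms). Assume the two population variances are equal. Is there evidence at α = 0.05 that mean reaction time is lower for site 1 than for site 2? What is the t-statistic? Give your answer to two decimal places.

-2.66

Let group 1 = site 1, group 2 = site 2. H0: μ_1 = μ_2; H1: μ_1 < μ_2 (two-sample pooled-variance t-test, left-tailed).
s_p² = [(39−1)·22.41² + (40−1)·19.68²]/(39+40−2) = 444.009
t = (330.7 − 343.3)/√[444.009·(1/39 + 1/40)] = -2.66
df = n₁ + n₂ − 2 = 77
p-value = P(T ≤ -2.66) ≈ 0.0048
Since p ≈ 0.0048 < α = 0.05, reject H0; the data support H1.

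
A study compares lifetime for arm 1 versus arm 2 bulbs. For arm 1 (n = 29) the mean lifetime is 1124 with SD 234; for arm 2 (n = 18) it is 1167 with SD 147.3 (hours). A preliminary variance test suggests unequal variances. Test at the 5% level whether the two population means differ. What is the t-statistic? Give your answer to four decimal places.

Let group 1 = arm 1, group 2 = arm 2. H0: μ_1 = μ_2; H1: μ_1 ≠ μ_2 (Welch's two-sample t-test, two-sided).
t = (x̄_1 − x̄_2)/√(s_1²/n_1 + s_2²/n_2) = (1124 − 1167)/√(234²/29 + 147.3²/18) = -0.7731
Welch–Satterthwaite df ≈ 44.97
Two-sided p-value ≈ 0.4435
Since p ≈ 0.4435 > α = 0.05, fail to reject H0; the evidence is not statistically significant.

-0.7731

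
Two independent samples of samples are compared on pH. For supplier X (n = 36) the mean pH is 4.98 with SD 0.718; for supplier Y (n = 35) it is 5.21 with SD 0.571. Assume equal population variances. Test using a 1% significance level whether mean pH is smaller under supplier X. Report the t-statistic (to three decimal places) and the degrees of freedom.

Let group 1 = supplier X, group 2 = supplier Y. H0: μ_1 = μ_2; H1: μ_1 < μ_2 (two-sample pooled-variance t-test, left-tailed).
s_p² = [(36−1)·0.718² + (35−1)·0.571²]/(36+35−2) = 0.422156
t = (4.98 − 5.21)/√[0.422156·(1/36 + 1/35)] = -1.491
df = n₁ + n₂ − 2 = 69
p-value = P(T ≤ -1.491) ≈ 0.0702
Since p ≈ 0.0702 > α = 0.01, fail to reject H0; the data do not provide sufficient evidence against H0.

t = -1.491, df = 69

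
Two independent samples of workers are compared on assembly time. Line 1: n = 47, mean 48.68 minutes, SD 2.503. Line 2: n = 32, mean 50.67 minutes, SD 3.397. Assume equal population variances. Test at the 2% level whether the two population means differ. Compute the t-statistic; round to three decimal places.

Let group 1 = line 1, group 2 = line 2. H0: μ_1 = μ_2; H1: μ_1 ≠ μ_2 (two-sample pooled-variance t-test, two-sided).
s_p² = [(47−1)·2.503² + (32−1)·3.397²]/(47+32−2) = 8.38855
t = (48.68 − 50.67)/√[8.38855·(1/47 + 1/32)] = -2.998
df = n₁ + n₂ − 2 = 77
Two-sided p-value ≈ 0.004
Since p ≈ 0.004 < α = 0.02, reject H0; the evidence is statistically significant.

-2.998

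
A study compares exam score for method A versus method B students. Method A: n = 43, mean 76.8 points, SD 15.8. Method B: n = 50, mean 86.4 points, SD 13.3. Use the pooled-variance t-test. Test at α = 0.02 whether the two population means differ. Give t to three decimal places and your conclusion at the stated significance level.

Let group 1 = method A, group 2 = method B. H0: μ_1 = μ_2; H1: μ_1 ≠ μ_2 (two-sample pooled-variance t-test, two-sided).
s_p² = [(43−1)·15.8² + (50−1)·13.3²]/(43+50−2) = 210.467
t = (76.8 − 86.4)/√[210.467·(1/43 + 1/50)] = -3.182
df = n₁ + n₂ − 2 = 91
Two-sided p-value ≈ 0.0020
Since p ≈ 0.0020 < α = 0.02, reject H0; the data support H1.

t = -3.182; reject H0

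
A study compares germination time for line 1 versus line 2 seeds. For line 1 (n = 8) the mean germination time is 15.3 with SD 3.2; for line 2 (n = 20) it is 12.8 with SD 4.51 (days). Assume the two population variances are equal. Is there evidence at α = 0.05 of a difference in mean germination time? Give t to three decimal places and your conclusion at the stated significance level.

Let group 1 = line 1, group 2 = line 2. H0: μ_1 = μ_2; H1: μ_1 ≠ μ_2 (two-sample pooled-variance t-test, two-sided).
s_p² = [(8−1)·3.2² + (20−1)·4.51²]/(8+20−2) = 17.6208
t = (15.3 − 12.8)/√[17.6208·(1/8 + 1/20)] = 1.424
df = n₁ + n₂ − 2 = 26
Two-sided p-value ≈ 0.166
Since p ≈ 0.166 > α = 0.05, fail to reject H0; the data do not provide sufficient evidence against H0.

t = 1.424; fail to reject H0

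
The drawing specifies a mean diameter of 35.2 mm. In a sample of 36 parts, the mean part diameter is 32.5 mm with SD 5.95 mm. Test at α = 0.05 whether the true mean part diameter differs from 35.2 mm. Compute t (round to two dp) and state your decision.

t = -2.72; reject H0

H0: μ = 35.2; H1: μ ≠ 35.2 (one-sample t-test, two-sided).
t = (x̄ − μ₀)/(s/√n) = (32.5 − 35.2)/(5.95/√36) = -2.72
df = n − 1 = 35
Two-sided p-value ≈ 0.010
Since p ≈ 0.010 < α = 0.05, reject H0; the evidence is statistically significant.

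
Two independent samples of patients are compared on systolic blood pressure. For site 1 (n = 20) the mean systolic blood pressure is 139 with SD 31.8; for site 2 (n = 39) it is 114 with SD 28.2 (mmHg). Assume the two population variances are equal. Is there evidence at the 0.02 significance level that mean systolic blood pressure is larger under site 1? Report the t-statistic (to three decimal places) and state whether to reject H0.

Let group 1 = site 1, group 2 = site 2. H0: μ_1 = μ_2; H1: μ_1 > μ_2 (two-sample pooled-variance t-test, right-tailed).
s_p² = [(20−1)·31.8² + (39−1)·28.2²]/(20+39−2) = 867.24
t = (139 − 114)/√[867.24·(1/20 + 1/39)] = 3.087
df = n₁ + n₂ − 2 = 57
p-value = P(T ≥ 3.087) ≈ 0.0016
Since p ≈ 0.0016 < α = 0.02, reject H0; the data support H1.

t = 3.087; reject H0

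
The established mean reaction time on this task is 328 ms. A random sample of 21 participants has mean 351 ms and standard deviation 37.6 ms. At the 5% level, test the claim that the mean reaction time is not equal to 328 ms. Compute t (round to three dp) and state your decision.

t = 2.803; reject H0

H0: μ = 328; H1: μ ≠ 328 (one-sample t-test, two-sided).
t = (x̄ − μ₀)/(s/√n) = (351 − 328)/(37.6/√21) = 2.803
df = n − 1 = 20
Two-sided p-value ≈ 0.011
Since p ≈ 0.011 < α = 0.05, reject H0; the evidence is statistically significant.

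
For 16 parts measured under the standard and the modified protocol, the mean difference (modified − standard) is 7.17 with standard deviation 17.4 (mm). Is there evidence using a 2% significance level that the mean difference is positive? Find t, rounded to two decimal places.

1.65

H0: μ_d = 0; H1: μ_d > 0 (paired t-test on the differences, right-tailed).
t = d̄/(s_d/√n) = 7.17/(17.4/√16) = 1.65
df = n − 1 = 15
p-value = P(T ≥ 1.65) ≈ 0.0600
Since p ≈ 0.0600 > α = 0.02, fail to reject H0; the evidence is not statistically significant.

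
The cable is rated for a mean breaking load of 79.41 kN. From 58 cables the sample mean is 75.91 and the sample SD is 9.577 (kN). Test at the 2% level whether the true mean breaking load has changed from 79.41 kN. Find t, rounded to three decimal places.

H0: μ = 79.41; H1: μ ≠ 79.41 (one-sample t-test, two-sided).
t = (x̄ − μ₀)/(s/√n) = (75.91 − 79.41)/(9.577/√58) = -2.783
df = n − 1 = 57
Two-sided p-value ≈ 0.0073
Since p ≈ 0.0073 < α = 0.02, reject H0; the data support H1.

-2.783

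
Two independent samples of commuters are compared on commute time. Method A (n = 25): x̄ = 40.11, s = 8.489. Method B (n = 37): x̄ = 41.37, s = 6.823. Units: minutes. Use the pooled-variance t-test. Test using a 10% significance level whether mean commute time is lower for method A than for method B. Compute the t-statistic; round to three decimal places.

-0.646

Let group 1 = method A, group 2 = method B. H0: μ_1 = μ_2; H1: μ_1 < μ_2 (two-sample pooled-variance t-test, left-tailed).
s_p² = [(25−1)·8.489² + (37−1)·6.823²]/(25+37−2) = 56.7572
t = (40.11 − 41.37)/√[56.7572·(1/25 + 1/37)] = -0.646
df = n₁ + n₂ − 2 = 60
p-value = P(T ≤ -0.646) ≈ 0.260
Since p ≈ 0.260 > α = 0.1, fail to reject H0; the data do not provide sufficient evidence against H0.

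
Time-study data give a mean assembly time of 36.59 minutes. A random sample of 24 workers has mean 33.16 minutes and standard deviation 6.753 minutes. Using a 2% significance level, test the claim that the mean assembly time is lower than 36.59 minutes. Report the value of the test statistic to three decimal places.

-2.488

H0: μ = 36.59; H1: μ < 36.59 (one-sample t-test, left-tailed).
t = (x̄ − μ₀)/(s/√n) = (33.16 − 36.59)/(6.753/√24) = -2.488
df = n − 1 = 23
p-value = P(T ≤ -2.488) ≈ 0.0103
Since p ≈ 0.0103 < α = 0.02, reject H0; the evidence is statistically significant.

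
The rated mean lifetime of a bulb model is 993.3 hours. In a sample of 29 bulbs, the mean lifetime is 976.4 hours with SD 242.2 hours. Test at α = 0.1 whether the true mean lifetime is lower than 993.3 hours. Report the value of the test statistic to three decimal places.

-0.376

H0: μ = 993.3; H1: μ < 993.3 (one-sample t-test, left-tailed).
t = (x̄ − μ₀)/(s/√n) = (976.4 − 993.3)/(242.2/√29) = -0.376
df = n − 1 = 28
p-value = P(T ≤ -0.376) ≈ 0.355
Since p ≈ 0.355 > α = 0.1, fail to reject H0; the data do not provide sufficient evidence against H0.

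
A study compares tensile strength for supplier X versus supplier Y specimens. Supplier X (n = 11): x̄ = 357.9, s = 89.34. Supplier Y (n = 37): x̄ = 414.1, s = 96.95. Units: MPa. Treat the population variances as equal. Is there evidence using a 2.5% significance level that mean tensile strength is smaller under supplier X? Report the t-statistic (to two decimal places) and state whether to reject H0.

Let group 1 = supplier X, group 2 = supplier Y. H0: μ_1 = μ_2; H1: μ_1 < μ_2 (two-sample pooled-variance t-test, left-tailed).
s_p² = [(11−1)·89.34² + (37−1)·96.95²]/(11+37−2) = 9091.11
t = (357.9 − 414.1)/√[9091.11·(1/11 + 1/37)] = -1.72
df = n₁ + n₂ − 2 = 46
p-value = P(T ≤ -1.72) ≈ 0.046
Since p ≈ 0.046 > α = 0.025, fail to reject H0; the data do not provide sufficient evidence against H0.

t = -1.72; fail to reject H0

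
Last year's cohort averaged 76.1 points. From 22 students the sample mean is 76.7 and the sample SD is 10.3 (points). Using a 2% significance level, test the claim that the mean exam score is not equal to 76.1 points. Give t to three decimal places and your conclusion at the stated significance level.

t = 0.273; fail to reject H0

H0: μ = 76.1; H1: μ ≠ 76.1 (one-sample t-test, two-sided).
t = (x̄ − μ₀)/(s/√n) = (76.7 − 76.1)/(10.3/√22) = 0.273
df = n − 1 = 21
Two-sided p-value ≈ 0.787
Since p ≈ 0.787 > α = 0.02, fail to reject H0; the evidence is not statistically significant.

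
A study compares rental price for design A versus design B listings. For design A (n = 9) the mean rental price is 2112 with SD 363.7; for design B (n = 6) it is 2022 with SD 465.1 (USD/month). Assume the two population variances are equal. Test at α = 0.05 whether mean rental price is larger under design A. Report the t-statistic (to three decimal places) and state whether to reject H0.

Let group 1 = design A, group 2 = design B. H0: μ_1 = μ_2; H1: μ_1 > μ_2 (two-sample pooled-variance t-test, right-tailed).
s_p² = [(9−1)·363.7² + (6−1)·465.1²]/(9+6−2) = 164601
t = (2112 − 2022)/√[164601·(1/9 + 1/6)] = 0.421
df = n₁ + n₂ − 2 = 13
p-value = P(T ≥ 0.421) ≈ 0.3404
Since p ≈ 0.3404 > α = 0.05, fail to reject H0; the evidence is not statistically significant.

t = 0.421; fail to reject H0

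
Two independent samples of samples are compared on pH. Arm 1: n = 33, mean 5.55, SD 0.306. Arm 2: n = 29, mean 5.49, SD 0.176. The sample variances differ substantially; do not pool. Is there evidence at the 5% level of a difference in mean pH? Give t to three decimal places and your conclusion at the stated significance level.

Let group 1 = arm 1, group 2 = arm 2. H0: μ_1 = μ_2; H1: μ_1 ≠ μ_2 (Welch's two-sample t-test, two-sided).
t = (x̄_1 − x̄_2)/√(s_1²/n_1 + s_2²/n_2) = (5.55 − 5.49)/√(0.306²/33 + 0.176²/29) = 0.960
Welch–Satterthwaite df ≈ 52.18
Two-sided p-value ≈ 0.3414
Since p ≈ 0.3414 > α = 0.05, fail to reject H0; the data do not provide sufficient evidence against H0.

t = 0.960; fail to reject H0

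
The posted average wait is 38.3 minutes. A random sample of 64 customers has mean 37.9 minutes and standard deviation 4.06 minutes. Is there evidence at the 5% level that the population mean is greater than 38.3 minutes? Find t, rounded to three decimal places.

H0: μ = 38.3; H1: μ > 38.3 (one-sample t-test, right-tailed).
t = (x̄ − μ₀)/(s/√n) = (37.9 − 38.3)/(4.06/√64) = -0.788
df = n − 1 = 63
p-value = P(T ≥ -0.788) ≈ 0.783
Since p ≈ 0.783 > α = 0.05, fail to reject H0; the evidence is not statistically significant.

-0.788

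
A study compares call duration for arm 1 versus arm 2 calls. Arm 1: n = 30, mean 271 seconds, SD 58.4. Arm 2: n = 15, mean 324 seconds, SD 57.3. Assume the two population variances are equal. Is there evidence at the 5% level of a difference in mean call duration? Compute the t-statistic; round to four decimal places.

-2.8875

Let group 1 = arm 1, group 2 = arm 2. H0: μ_1 = μ_2; H1: μ_1 ≠ μ_2 (two-sample pooled-variance t-test, two-sided).
s_p² = [(30−1)·58.4² + (15−1)·57.3²]/(30+15−2) = 3369.12
t = (271 − 324)/√[3369.12·(1/30 + 1/15)] = -2.8875
df = n₁ + n₂ − 2 = 43
Two-sided p-value ≈ 0.006
Since p ≈ 0.006 < α = 0.05, reject H0; the evidence is statistically significant.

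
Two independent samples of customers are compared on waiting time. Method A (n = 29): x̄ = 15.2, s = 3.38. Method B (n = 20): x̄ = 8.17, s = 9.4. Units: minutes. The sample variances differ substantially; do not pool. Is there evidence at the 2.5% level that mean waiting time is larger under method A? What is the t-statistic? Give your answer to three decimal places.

Let group 1 = method A, group 2 = method B. H0: μ_1 = μ_2; H1: μ_1 > μ_2 (Welch's two-sample t-test, right-tailed).
t = (x̄_1 − x̄_2)/√(s_1²/n_1 + s_2²/n_2) = (15.2 − 8.17)/√(3.38²/29 + 9.4²/20) = 3.205
Welch–Satterthwaite df ≈ 22.42
p-value = P(T ≥ 3.205) ≈ 0.002
Since p ≈ 0.002 < α = 0.025, reject H0; the data support H1.

3.205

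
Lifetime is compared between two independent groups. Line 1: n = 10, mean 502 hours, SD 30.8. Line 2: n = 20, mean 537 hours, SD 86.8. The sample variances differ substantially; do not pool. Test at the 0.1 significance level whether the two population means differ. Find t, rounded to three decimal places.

Let group 1 = line 1, group 2 = line 2. H0: μ_1 = μ_2; H1: μ_1 ≠ μ_2 (Welch's two-sample t-test, two-sided).
t = (x̄_1 − x̄_2)/√(s_1²/n_1 + s_2²/n_2) = (502 − 537)/√(30.8²/10 + 86.8²/20) = -1.612
Welch–Satterthwaite df ≈ 26.26
Two-sided p-value ≈ 0.119
Since p ≈ 0.119 > α = 0.1, fail to reject H0; the data do not provide sufficient evidence against H0.

-1.612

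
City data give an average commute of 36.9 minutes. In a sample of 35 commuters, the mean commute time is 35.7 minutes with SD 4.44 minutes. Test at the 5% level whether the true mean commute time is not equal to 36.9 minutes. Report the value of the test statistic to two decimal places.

H0: μ = 36.9; H1: μ ≠ 36.9 (one-sample t-test, two-sided).
t = (x̄ − μ₀)/(s/√n) = (35.7 − 36.9)/(4.44/√35) = -1.60
df = n − 1 = 34
Two-sided p-value ≈ 0.119
Since p ≈ 0.119 > α = 0.05, fail to reject H0; the evidence is not statistically significant.

-1.60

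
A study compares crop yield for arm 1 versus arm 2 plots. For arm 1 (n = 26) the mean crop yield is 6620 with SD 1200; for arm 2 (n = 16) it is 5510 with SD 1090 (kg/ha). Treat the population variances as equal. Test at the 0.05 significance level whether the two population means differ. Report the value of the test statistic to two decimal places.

Let group 1 = arm 1, group 2 = arm 2. H0: μ_1 = μ_2; H1: μ_1 ≠ μ_2 (two-sample pooled-variance t-test, two-sided).
s_p² = [(26−1)·1200² + (16−1)·1090²]/(26+16−2) = 1345540
t = (6620 − 5510)/√[1345540·(1/26 + 1/16)] = 3.01
df = n₁ + n₂ − 2 = 40
Two-sided p-value ≈ 0.004
Since p ≈ 0.004 < α = 0.05, reject H0; the data support H1.

3.01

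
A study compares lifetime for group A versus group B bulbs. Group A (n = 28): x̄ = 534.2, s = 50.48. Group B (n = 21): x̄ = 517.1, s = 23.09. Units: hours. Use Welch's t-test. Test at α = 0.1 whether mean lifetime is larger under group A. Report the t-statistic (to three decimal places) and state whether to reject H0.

Let group 1 = group A, group 2 = group B. H0: μ_1 = μ_2; H1: μ_1 > μ_2 (Welch's two-sample t-test, right-tailed).
t = (x̄_1 − x̄_2)/√(s_1²/n_1 + s_2²/n_2) = (534.2 − 517.1)/√(50.48²/28 + 23.09²/21) = 1.585
Welch–Satterthwaite df ≈ 39.97
p-value = P(T ≥ 1.585) ≈ 0.060
Since p ≈ 0.060 < α = 0.1, reject H0; the data support H1.

t = 1.585; reject H0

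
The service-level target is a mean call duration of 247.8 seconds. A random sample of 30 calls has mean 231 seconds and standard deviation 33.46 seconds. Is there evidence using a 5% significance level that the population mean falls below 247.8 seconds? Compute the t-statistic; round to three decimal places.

H0: μ = 247.8; H1: μ < 247.8 (one-sample t-test, left-tailed).
t = (x̄ − μ₀)/(s/√n) = (231 − 247.8)/(33.46/√30) = -2.750
df = n − 1 = 29
p-value = P(T ≤ -2.750) ≈ 0.0051
Since p ≈ 0.0051 < α = 0.05, reject H0; the evidence is statistically significant.

-2.750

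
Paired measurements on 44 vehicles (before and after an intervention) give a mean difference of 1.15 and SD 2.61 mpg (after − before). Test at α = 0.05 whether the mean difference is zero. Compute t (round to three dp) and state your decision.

H0: μ_d = 0; H1: μ_d ≠ 0 (paired t-test on the differences, two-sided).
t = d̄/(s_d/√n) = 1.15/(2.61/√44) = 2.923
df = n − 1 = 43
Two-sided p-value ≈ 0.006
Since p ≈ 0.006 < α = 0.05, reject H0; the evidence is statistically significant.

t = 2.923; reject H0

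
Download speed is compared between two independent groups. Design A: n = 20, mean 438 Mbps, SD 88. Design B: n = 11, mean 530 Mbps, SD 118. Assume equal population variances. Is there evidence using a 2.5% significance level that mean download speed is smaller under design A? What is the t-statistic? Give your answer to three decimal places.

-2.466

Let group 1 = design A, group 2 = design B. H0: μ_1 = μ_2; H1: μ_1 < μ_2 (two-sample pooled-variance t-test, left-tailed).
s_p² = [(20−1)·88² + (11−1)·118²]/(20+11−2) = 9875.03
t = (438 − 530)/√[9875.03·(1/20 + 1/11)] = -2.466
df = n₁ + n₂ − 2 = 29
p-value = P(T ≤ -2.466) ≈ 0.010
Since p ≈ 0.010 < α = 0.025, reject H0; the data support H1.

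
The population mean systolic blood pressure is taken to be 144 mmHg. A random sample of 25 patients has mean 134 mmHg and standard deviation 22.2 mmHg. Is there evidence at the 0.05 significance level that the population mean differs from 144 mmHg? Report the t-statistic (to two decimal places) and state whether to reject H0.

t = -2.25; reject H0

H0: μ = 144; H1: μ ≠ 144 (one-sample t-test, two-sided).
t = (x̄ − μ₀)/(s/√n) = (134 − 144)/(22.2/√25) = -2.25
df = n − 1 = 24
Two-sided p-value ≈ 0.0337
Since p ≈ 0.0337 < α = 0.05, reject H0; the data support H1.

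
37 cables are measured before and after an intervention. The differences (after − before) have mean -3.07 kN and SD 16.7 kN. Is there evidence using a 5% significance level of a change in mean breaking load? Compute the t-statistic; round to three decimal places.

H0: μ_d = 0; H1: μ_d ≠ 0 (paired t-test on the differences, two-sided).
t = d̄/(s_d/√n) = -3.07/(16.7/√37) = -1.118
df = n − 1 = 36
Two-sided p-value ≈ 0.271
Since p ≈ 0.271 > α = 0.05, fail to reject H0; the evidence is not statistically significant.

-1.118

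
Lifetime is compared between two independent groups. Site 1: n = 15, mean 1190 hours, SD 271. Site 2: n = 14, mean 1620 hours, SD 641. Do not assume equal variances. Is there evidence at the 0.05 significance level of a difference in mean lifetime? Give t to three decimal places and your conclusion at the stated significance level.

t = -2.324; reject H0

Let group 1 = site 1, group 2 = site 2. H0: μ_1 = μ_2; H1: μ_1 ≠ μ_2 (Welch's two-sample t-test, two-sided).
t = (x̄_1 − x̄_2)/√(s_1²/n_1 + s_2²/n_2) = (1190 − 1620)/√(271²/15 + 641²/14) = -2.324
Welch–Satterthwaite df ≈ 17.25
Two-sided p-value ≈ 0.033
Since p ≈ 0.033 < α = 0.05, reject H0; the data support H1.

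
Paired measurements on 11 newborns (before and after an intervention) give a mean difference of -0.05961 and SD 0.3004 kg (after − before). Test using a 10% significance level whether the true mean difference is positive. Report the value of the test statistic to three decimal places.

-0.658

H0: μ_d = 0; H1: μ_d > 0 (paired t-test on the differences, right-tailed).
t = d̄/(s_d/√n) = -0.05961/(0.3004/√11) = -0.658
df = n − 1 = 10
p-value = P(T ≥ -0.658) ≈ 0.7373
Since p ≈ 0.7373 > α = 0.1, fail to reject H0; the data do not provide sufficient evidence against H0.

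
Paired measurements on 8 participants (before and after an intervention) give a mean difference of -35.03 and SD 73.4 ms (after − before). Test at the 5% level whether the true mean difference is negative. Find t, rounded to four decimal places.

H0: μ_d = 0; H1: μ_d < 0 (paired t-test on the differences, left-tailed).
t = d̄/(s_d/√n) = -35.03/(73.4/√8) = -1.3499
df = n − 1 = 7
p-value = P(T ≤ -1.3499) ≈ 0.1095
Since p ≈ 0.1095 > α = 0.05, fail to reject H0; the evidence is not statistically significant.

-1.3499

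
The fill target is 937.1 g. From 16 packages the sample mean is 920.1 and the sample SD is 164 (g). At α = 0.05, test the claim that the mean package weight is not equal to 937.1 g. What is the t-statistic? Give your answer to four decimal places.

H0: μ = 937.1; H1: μ ≠ 937.1 (one-sample t-test, two-sided).
t = (x̄ − μ₀)/(s/√n) = (920.1 − 937.1)/(164/√16) = -0.4146
df = n − 1 = 15
Two-sided p-value ≈ 0.6843
Since p ≈ 0.6843 > α = 0.05, fail to reject H0; the evidence is not statistically significant.

-0.4146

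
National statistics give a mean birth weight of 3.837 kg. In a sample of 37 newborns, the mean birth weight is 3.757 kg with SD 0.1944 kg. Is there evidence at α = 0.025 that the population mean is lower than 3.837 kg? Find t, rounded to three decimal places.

-2.503

H0: μ = 3.837; H1: μ < 3.837 (one-sample t-test, left-tailed).
t = (x̄ − μ₀)/(s/√n) = (3.757 − 3.837)/(0.1944/√37) = -2.503
df = n − 1 = 36
p-value = P(T ≤ -2.503) ≈ 0.008
Since p ≈ 0.008 < α = 0.025, reject H0; the evidence is statistically significant.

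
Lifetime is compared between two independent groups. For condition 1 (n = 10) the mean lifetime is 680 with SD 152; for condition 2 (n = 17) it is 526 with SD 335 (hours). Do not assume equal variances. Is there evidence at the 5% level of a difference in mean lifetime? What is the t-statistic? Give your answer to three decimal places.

Let group 1 = condition 1, group 2 = condition 2. H0: μ_1 = μ_2; H1: μ_1 ≠ μ_2 (Welch's two-sample t-test, two-sided).
t = (x̄_1 − x̄_2)/√(s_1²/n_1 + s_2²/n_2) = (680 − 526)/√(152²/10 + 335²/17) = 1.631
Welch–Satterthwaite df ≈ 23.95
Two-sided p-value ≈ 0.116
Since p ≈ 0.116 > α = 0.05, fail to reject H0; the evidence is not statistically significant.

1.631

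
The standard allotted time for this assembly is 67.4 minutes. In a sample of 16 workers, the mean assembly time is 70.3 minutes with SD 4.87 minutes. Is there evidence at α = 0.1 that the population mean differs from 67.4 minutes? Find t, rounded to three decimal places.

H0: μ = 67.4; H1: μ ≠ 67.4 (one-sample t-test, two-sided).
t = (x̄ − μ₀)/(s/√n) = (70.3 − 67.4)/(4.87/√16) = 2.382
df = n − 1 = 15
Two-sided p-value ≈ 0.0309
Since p ≈ 0.0309 < α = 0.1, reject H0; the data support H1.

2.382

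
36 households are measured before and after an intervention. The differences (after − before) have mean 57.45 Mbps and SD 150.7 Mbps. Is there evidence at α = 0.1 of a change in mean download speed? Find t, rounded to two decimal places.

2.29

H0: μ_d = 0; H1: μ_d ≠ 0 (paired t-test on the differences, two-sided).
t = d̄/(s_d/√n) = 57.45/(150.7/√36) = 2.29
df = n − 1 = 35
Two-sided p-value ≈ 0.028
Since p ≈ 0.028 < α = 0.1, reject H0; the data support H1.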